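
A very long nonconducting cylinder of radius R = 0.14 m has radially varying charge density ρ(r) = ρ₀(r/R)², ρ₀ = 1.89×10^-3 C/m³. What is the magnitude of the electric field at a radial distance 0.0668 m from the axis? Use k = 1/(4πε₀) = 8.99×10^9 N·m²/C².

Take a coaxial cylindrical Gaussian surface of radius r = 0.0668 m and length L (r < R).
Integrating ρ over the cross-section to radius r: λ_enc = (2πρ₀/R²) ∫₀^r r'^3 dr' = 2πρ₀ r^4/(4·R²) = 3.016×10^-6 C/m.
Gauss's law: E·2πrL = λ_enc L/ε₀.
E = 2k|λ_enc|/r = 2(8.99×10^9)(3.016×10^-6)/(0.0668) = 8.12×10^5 N/C.

8.12×10^5 N/C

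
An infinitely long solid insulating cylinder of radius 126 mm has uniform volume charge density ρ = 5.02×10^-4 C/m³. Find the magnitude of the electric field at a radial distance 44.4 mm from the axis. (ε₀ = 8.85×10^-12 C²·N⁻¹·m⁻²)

E ≈ 1.26×10^6 V/m

Coaxial Gaussian cylinder, radius r = 44.4 mm, length L (r < R).
Charge inside radius r per length L is ρ·πr²·L, so λ_enc = ρπr² = 3.109×10^-6 C/m.
Gauss's law: E·2πrL = λ_enc L/ε₀.
E = |λ_enc|/(2πε₀r) = (3.109×10^-6)/(2π·8.85×10^-12·0.0444) = 1.26e6 N/C.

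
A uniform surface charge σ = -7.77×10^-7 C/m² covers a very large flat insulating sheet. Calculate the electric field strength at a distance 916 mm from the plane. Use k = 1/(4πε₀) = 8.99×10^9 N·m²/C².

The symmetry is planar: E is normal to the sheet and the same magnitude on both sides. Take a pillbox straddling the sheet with end-cap area A.
Only the two end caps contribute flux: Φ = 2EA. With Q_enc = σA, Gauss's law gives E = |σ|/(2ε₀).
E = 2πk|σ| = 2π(8.99×10^9)(7.77×10^-7) = 4.39e4 N/C.

4.39×10^4 V/m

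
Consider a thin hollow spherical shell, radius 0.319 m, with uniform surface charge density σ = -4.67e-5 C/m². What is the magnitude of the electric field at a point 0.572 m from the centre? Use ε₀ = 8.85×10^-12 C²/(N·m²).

By spherical symmetry E is radial; choose a Gaussian sphere of radius r = 0.572 m (r > 0.319 m).
The entire shell is enclosed: Q_enc = σ·4πR² = (-4.67×10^-5)·4π·(0.319)² = -5.972e-5 C.
Gauss's law: E·4πr² = Q_enc/ε₀.
E = |Q_enc|/(4πε₀r²) = (5.972×10^-5)/(4π·8.85×10^-12·(0.572)²) = 1.64×10^6 N/C.

|E| = 1.64×10^6 N/C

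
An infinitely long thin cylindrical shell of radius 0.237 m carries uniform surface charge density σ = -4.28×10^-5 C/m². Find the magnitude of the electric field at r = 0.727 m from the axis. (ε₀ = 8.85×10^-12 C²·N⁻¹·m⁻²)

Choose a coaxial cylinder of radius r = 0.727 m (arbitrary length L) as the Gaussian surface (r > 0.237 m).
The whole shell is enclosed: λ_enc = σ·2πR = (-4.28e-5)·2π·(0.237) = -6.373×10^-5 C/m.
Gauss's law: E·2πrL = λ_enc L/ε₀.
E = |λ_enc|/(2πε₀r) = (6.373×10^-5)/(2π·8.85×10^-12·0.727) = 1.58×10^6 N/C.

|E| = 1.58×10^6 N/C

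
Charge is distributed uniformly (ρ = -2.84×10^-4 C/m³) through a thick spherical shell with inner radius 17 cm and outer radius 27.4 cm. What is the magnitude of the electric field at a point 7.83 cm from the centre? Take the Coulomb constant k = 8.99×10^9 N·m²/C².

E = 0 (no enclosed charge)

By spherical symmetry E is radial; choose a Gaussian sphere of radius r = 7.83 cm (r < 17 cm, inside the empty cavity).
Q_enc = 0 (all charge lies at larger r); Gauss's law gives E = 0.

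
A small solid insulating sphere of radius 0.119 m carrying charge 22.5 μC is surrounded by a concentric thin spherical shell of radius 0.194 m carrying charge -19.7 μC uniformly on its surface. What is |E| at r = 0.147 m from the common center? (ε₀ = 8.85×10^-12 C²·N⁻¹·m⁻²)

E ≈ 9.36e6 V/m

Symmetry ⇒ E = E(r) r̂. Gaussian sphere of radius r = 0.147 m (between the bodies, 0.119 m < r < 0.194 m).
Only the inner charge is enclosed; the outer shell contributes nothing inside itself. Q_enc = 22.5 μC = 2.25e-5 C.
Applying ∮E·dA = Q_enc/ε₀ with Φ = E(4πr²):
E = |Q_enc|/(4πε₀r²) = (2.25e-5)/(4π·8.85×10^-12·(0.147)²) = 9.36×10^6 N/C.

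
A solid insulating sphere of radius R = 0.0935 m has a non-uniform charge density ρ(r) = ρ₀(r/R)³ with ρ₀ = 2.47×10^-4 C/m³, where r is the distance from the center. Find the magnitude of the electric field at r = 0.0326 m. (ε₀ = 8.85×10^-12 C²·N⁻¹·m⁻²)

By spherical symmetry E is radial; choose a Gaussian sphere of radius r = 0.0326 m (r < R).
Integrate the density: Q_enc = 4π ∫₀^r ρ₀(r'/R)^3 r'² dr' = 4πρ₀ r^6/(6·R³) = 7.597×10^-10 C.
Applying ∮E·dA = Q_enc/ε₀ with Φ = E(4πr²):
E = |Q_enc|/(4πε₀r²) = (7.597×10^-10)/(4π·8.85×10^-12·(0.0326)²) = 6.43×10^3 N/C.

|E| = 6.43e3 N/C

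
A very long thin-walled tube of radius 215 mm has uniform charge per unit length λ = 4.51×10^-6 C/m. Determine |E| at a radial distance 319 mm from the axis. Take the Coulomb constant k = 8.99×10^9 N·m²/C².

Coaxial Gaussian cylinder, radius r = 319 mm, length L (r > 215 mm).
The full line charge is enclosed: λ_enc = 4.51e-6 C/m.
Since E is radial and uniform over the curved surface, Φ = E·2πrL = Q_enc/ε₀ = λ_enc L/ε₀.
E = 2k|λ_enc|/r = 2(8.99×10^9)(4.51×10^-6)/(0.319) = 2.54×10^5 N/C.

|E| ≈ 2.54×10^5 N/C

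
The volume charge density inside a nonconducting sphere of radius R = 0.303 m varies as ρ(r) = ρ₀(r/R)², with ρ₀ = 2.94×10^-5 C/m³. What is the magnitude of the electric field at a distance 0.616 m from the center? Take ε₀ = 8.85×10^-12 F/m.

Use a concentric Gaussian sphere at r = 0.616 m (r > R, all charge enclosed).
Q_enc = 4π ∫₀^R ρ₀(r'/R)^2 r'² dr' = 4πρ₀R³/5 = 2.055e-6 C.
Since E is radial and uniform over the Gaussian sphere, Φ = E·4πr² = Q_enc/ε₀.
E = |Q_enc|/(4πε₀r²) = (2.055×10^-6)/(4π·8.85×10^-12·(0.616)²) = 4.87×10^4 N/C.

E ≈ 4.87×10^4 N/C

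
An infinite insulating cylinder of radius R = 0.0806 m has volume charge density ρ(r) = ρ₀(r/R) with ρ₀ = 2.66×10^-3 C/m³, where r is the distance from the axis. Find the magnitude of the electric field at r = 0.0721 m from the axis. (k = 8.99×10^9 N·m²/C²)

Coaxial Gaussian cylinder, radius r = 0.0721 m, length L (r < R).
λ_enc = ∫₀^r ρ(r')·2πr' dr' = (2πρ₀/R)·r^3/3 = 2.591×10^-5 C/m.
Since E is radial and uniform over the curved surface, Φ = E·2πrL = Q_enc/ε₀ = λ_enc L/ε₀.
E = 2k|λ_enc|/r = 2(8.99×10^9)(2.591×10^-5)/(0.0721) = 6.46×10^6 N/C.

6.46×10^6 V/m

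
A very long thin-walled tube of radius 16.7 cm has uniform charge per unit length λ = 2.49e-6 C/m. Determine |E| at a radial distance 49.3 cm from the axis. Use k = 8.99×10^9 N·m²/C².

E = 9.08×10^4 N/C

By cylindrical symmetry E is radial; use a coaxial Gaussian cylinder of radius 49.3 cm and length L (r > 16.7 cm).
The full line charge is enclosed: λ_enc = 2.49×10^-6 C/m.
By Gauss's law (flux through the curved wall only), E·2πrL = λ_enc L/ε₀.
E = 2k|λ_enc|/r = 2(8.99×10^9)(2.49×10^-6)/(0.493) = 9.08e4 N/C.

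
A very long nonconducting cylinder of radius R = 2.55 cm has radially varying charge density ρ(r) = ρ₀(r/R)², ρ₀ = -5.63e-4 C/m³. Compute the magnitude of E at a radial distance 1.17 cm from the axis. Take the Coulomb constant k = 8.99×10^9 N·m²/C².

Coaxial Gaussian cylinder, radius r = 1.17 cm, length L (r < R).
λ_enc = ∫₀^r ρ(r')·2πr' dr' = (2πρ₀/R²)·r^4/4 = -2.549×10^-8 C/m.
Gauss's law: E·2πrL = λ_enc L/ε₀.
E = 2k|λ_enc|/r = 2(8.99×10^9)(2.549×10^-8)/(0.0117) = 3.92×10^4 N/C.

|E| = 3.92e4 N/C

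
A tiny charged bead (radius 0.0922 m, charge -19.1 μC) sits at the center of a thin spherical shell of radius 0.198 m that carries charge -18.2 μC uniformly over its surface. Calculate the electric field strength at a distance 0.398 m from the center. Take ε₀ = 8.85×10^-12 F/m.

2.12×10^6 N/C

Take a concentric spherical Gaussian surface of radius r = 0.398 m (r > 0.198 m, enclosing both).
Q_enc = (-19.1 μC) + (-18.2 μC) = -3.73e-5 C.
By Gauss's law, ∮E·dA = E·4πr² = Q_enc/ε₀.
E = |Q_enc|/(4πε₀r²) = (3.73×10^-5)/(4π·8.85×10^-12·(0.398)²) = 2.12×10^6 N/C.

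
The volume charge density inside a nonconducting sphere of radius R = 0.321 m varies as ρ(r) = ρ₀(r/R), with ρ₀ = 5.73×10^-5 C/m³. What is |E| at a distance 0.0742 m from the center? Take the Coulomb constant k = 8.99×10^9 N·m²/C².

By spherical symmetry E is radial; choose a Gaussian sphere of radius r = 0.0742 m (r < R).
Integrate the density: Q_enc = 4π ∫₀^r ρ₀(r'/R)^1 r'² dr' = 4πρ₀ r^4/(4·R) = 1.70×10^-8 C.
Applying ∮E·dA = Q_enc/ε₀ with Φ = E(4πr²):
E = k|Q_enc|/r² = (8.99×10^9)(1.70×10^-8)/(0.0742)² = 2.78×10^4 N/C.

E ≈ 2.78×10^4 N/C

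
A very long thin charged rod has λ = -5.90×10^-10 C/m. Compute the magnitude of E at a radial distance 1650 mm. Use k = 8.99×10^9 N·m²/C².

Take a coaxial cylindrical Gaussian surface of radius r = 1650 mm and length L.
Q_enc = λL, so λ_enc = -5.90×10^-10 C/m.
By Gauss's law (flux through the curved wall only), E·2πrL = λ_enc L/ε₀.
E = 2k|λ_enc|/r = 2(8.99×10^9)(5.90×10^-10)/(1.65) = 6.43 N/C.

E = 6.43 N/C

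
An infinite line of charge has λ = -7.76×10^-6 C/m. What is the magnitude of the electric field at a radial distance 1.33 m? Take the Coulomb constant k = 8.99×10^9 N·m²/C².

|E| ≈ 1.05e5 N/C

Choose a coaxial cylinder of radius r = 1.33 m (arbitrary length L) as the Gaussian surface.
Q_enc = λL, so λ_enc = -7.76e-6 C/m.
Applying ∮E·dA = Q_enc/ε₀ with the end caps contributing no flux:
E = 2k|λ_enc|/r = 2(8.99×10^9)(7.76e-6)/(1.33) = 1.05×10^5 N/C.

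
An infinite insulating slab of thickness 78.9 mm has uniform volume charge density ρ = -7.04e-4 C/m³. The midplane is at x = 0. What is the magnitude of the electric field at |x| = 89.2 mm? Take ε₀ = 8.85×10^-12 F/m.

E = 3.14×10^6 N/C

The point |x| = 89.2 mm lies outside the slab (half-thickness 0.03945 m). A symmetric pillbox spanning the full slab encloses Q_enc = ρ·d·A.
Flux = 2EA ⇒ E = |ρ|d/(2ε₀), independent of distance outside.
E = (7.04×10^-4)(0.0789)/(2·8.85×10^-12) = 3.14×10^6 N/C.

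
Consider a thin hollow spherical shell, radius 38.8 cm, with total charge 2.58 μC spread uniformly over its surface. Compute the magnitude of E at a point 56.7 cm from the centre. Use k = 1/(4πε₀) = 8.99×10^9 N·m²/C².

E = 7.21×10^4 V/m

By spherical symmetry E is radial; choose a Gaussian sphere of radius r = 56.7 cm (r > 38.8 cm).
The entire shell is enclosed: Q_enc = 2.58e-6 C.
By Gauss's law, ∮E·dA = E·4πr² = Q_enc/ε₀.
E = k|Q_enc|/r² = (8.99×10^9)(2.58e-6)/(0.567)² = 7.21e4 N/C.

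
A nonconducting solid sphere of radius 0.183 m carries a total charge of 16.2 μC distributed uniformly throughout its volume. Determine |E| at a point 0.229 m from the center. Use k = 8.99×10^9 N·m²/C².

Take a concentric spherical Gaussian surface of radius r = 0.229 m (r > R, so the entire charge is enclosed).
Q_enc = 16.2 μC = 1.62×10^-5 C.
Gauss's law: E·4πr² = Q_enc/ε₀.
E = k|Q_enc|/r² = (8.99×10^9)(1.62×10^-5)/(0.229)² = 2.78×10^6 N/C.

|E| ≈ 2.78×10^6 N/C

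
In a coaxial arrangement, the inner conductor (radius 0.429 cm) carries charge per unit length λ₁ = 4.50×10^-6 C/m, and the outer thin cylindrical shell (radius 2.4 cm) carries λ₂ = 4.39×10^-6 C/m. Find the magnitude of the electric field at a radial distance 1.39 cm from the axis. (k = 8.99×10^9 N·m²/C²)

Coaxial Gaussian cylinder, radius r = 1.39 cm, length L (between the conductors, 0.429 cm < r < 2.4 cm).
Only the inner wire is enclosed; the outer shell contributes nothing inside itself. λ_enc = λ₁ = 4.50×10^-6 C/m.
Since E is radial and uniform over the curved surface, Φ = E·2πrL = Q_enc/ε₀ = λ_enc L/ε₀.
E = 2k|λ_enc|/r = 2(8.99×10^9)(4.50×10^-6)/(0.0139) = 5.82e6 N/C.

5.82×10^6 V/m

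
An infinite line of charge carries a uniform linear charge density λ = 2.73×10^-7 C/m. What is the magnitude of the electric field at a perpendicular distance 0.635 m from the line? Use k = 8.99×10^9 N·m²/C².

Take a coaxial cylindrical Gaussian surface of radius r = 0.635 m and length L.
Q_enc = λL, so λ_enc = 2.73×10^-7 C/m.
Gauss's law: E·2πrL = λ_enc L/ε₀.
E = 2k|λ_enc|/r = 2(8.99×10^9)(2.73e-7)/(0.635) = 7.73e3 N/C.

7.73e3 V/m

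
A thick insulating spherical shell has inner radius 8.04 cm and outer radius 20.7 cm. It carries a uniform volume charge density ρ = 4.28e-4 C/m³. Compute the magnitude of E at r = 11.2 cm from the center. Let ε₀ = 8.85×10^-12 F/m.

Symmetry ⇒ E = E(r) r̂. Gaussian sphere of radius r = 11.2 cm (within the shell material, 8.04 cm < r < 20.7 cm).
Only the shell between 8.04 cm and r is enclosed: Q_enc = ρ·(4π/3)(r³ − a³) = (4.28×10^-4)·(4π/3)·((0.112)³ − (0.0804)³) = 1.587×10^-6 C.
Applying ∮E·dA = Q_enc/ε₀ with Φ = E(4πr²):
E = |Q_enc|/(4πε₀r²) = (1.587e-6)/(4π·8.85×10^-12·(0.112)²) = 1.14e6 N/C.

|E| = 1.14×10^6 V/m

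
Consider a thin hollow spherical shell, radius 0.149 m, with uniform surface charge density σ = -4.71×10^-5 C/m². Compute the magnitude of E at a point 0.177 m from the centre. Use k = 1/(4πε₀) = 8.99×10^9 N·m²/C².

|E| = 3.77e6 N/C

Symmetry ⇒ E = E(r) r̂. Gaussian sphere of radius r = 0.177 m (r > 0.149 m).
The entire shell is enclosed: Q_enc = σ·4πR² = (-4.71×10^-5)·4π·(0.149)² = -1.314×10^-5 C.
Applying ∮E·dA = Q_enc/ε₀ with Φ = E(4πr²):
E = k|Q_enc|/r² = (8.99×10^9)(1.314e-5)/(0.177)² = 3.77e6 N/C.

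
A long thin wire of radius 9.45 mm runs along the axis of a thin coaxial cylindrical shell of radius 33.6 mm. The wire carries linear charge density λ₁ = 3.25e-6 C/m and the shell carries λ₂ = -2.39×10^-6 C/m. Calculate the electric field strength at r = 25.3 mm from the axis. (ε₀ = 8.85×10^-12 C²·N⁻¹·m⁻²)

Coaxial Gaussian cylinder, radius r = 25.3 mm, length L (between the conductors, 9.45 mm < r < 33.6 mm).
Only the inner wire is enclosed; the outer shell contributes nothing inside itself. λ_enc = λ₁ = 3.25×10^-6 C/m.
Gauss's law: E·2πrL = λ_enc L/ε₀.
E = |λ_enc|/(2πε₀r) = (3.25×10^-6)/(2π·8.85×10^-12·0.0253) = 2.31×10^6 N/C.

2.31×10^6 V/m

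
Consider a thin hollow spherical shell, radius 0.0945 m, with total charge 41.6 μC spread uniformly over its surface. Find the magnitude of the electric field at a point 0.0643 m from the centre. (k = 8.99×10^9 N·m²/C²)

Take a concentric spherical Gaussian surface of radius r = 0.0643 m (inside the shell, r < 0.0945 m).
All the charge is outside the Gaussian surface: Q_enc = 0, hence E = 0 everywhere inside the shell.

E = 0 (no enclosed charge)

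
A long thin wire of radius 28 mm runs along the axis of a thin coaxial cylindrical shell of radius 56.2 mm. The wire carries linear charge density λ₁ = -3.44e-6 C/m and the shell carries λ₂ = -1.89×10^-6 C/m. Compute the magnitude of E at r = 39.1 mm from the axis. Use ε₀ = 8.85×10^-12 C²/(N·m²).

Take a coaxial cylindrical Gaussian surface of radius r = 39.1 mm and length L (between the conductors, 28 mm < r < 56.2 mm).
Only the inner wire is enclosed; the outer shell contributes nothing inside itself. λ_enc = λ₁ = -3.44×10^-6 C/m.
By Gauss's law (flux through the curved wall only), E·2πrL = λ_enc L/ε₀.
E = |λ_enc|/(2πε₀r) = (3.44×10^-6)/(2π·8.85×10^-12·0.0391) = 1.58×10^6 N/C.

E ≈ 1.58×10^6 N/C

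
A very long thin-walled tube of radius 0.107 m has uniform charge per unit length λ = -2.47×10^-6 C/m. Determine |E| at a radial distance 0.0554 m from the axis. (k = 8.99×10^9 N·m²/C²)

By cylindrical symmetry E is radial; use a coaxial Gaussian cylinder of radius 0.0554 m and length L (r < 0.107 m, inside the shell).
No charge is enclosed, so Gauss's law gives E·2πrL = 0 ⇒ E = 0.

E = 0 (no enclosed charge)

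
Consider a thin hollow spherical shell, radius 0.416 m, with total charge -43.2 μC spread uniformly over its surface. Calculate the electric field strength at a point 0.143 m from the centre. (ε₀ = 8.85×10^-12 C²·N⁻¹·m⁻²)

Take a concentric spherical Gaussian surface of radius r = 0.143 m (inside the shell, r < 0.416 m).
No charge lies within this surface, so Q_enc = 0 and Gauss's law gives E·4πr² = 0 ⇒ E = 0.

E = 0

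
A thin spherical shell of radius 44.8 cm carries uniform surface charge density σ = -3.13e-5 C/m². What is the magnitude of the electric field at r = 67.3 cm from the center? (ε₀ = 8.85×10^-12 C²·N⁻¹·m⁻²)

Symmetry ⇒ E = E(r) r̂. Gaussian sphere of radius r = 67.3 cm (r > 44.8 cm).
The entire shell is enclosed: Q_enc = σ·4πR² = (-3.13e-5)·4π·(0.448)² = -7.894×10^-5 C.
Since E is radial and uniform over the Gaussian sphere, Φ = E·4πr² = Q_enc/ε₀.
E = |Q_enc|/(4πε₀r²) = (7.894e-5)/(4π·8.85×10^-12·(0.673)²) = 1.57×10^6 N/C.

E ≈ 1.57×10^6 N/C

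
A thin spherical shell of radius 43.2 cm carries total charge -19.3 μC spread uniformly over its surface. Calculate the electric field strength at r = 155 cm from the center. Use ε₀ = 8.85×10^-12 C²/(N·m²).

Use a concentric Gaussian sphere at r = 155 cm (r > 43.2 cm).
The entire shell is enclosed: Q_enc = -1.93e-5 C.
By Gauss's law, ∮E·dA = E·4πr² = Q_enc/ε₀.
E = |Q_enc|/(4πε₀r²) = (1.93×10^-5)/(4π·8.85×10^-12·(1.55)²) = 7.22e4 N/C.

7.22×10^4 N/C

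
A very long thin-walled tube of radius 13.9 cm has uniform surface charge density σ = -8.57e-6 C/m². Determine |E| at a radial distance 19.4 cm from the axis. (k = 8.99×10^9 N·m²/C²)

By cylindrical symmetry E is radial; use a coaxial Gaussian cylinder of radius 19.4 cm and length L (r > 13.9 cm).
The whole shell is enclosed: λ_enc = σ·2πR = (-8.57×10^-6)·2π·(0.139) = -7.485×10^-6 C/m.
Applying ∮E·dA = Q_enc/ε₀ with the end caps contributing no flux:
E = 2k|λ_enc|/r = 2(8.99×10^9)(7.485e-6)/(0.194) = 6.94×10^5 N/C.

|E| ≈ 6.94×10^5 V/m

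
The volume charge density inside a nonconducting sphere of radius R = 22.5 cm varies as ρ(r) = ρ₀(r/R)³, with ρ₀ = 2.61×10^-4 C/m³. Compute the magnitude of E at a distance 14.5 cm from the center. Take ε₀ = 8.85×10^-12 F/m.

E ≈ 1.91e5 V/m

Symmetry ⇒ E = E(r) r̂. Gaussian sphere of radius r = 14.5 cm (r < R).
Q_enc = ∫₀^r ρ(r')·4πr'² dr' = (4πρ₀/R³) ∫₀^r r'^5 dr' = 4πρ₀ r^6/(6·R³) = 4.46×10^-7 C.
Since E is radial and uniform over the Gaussian sphere, Φ = E·4πr² = Q_enc/ε₀.
E = |Q_enc|/(4πε₀r²) = (4.46×10^-7)/(4π·8.85×10^-12·(0.145)²) = 1.91×10^5 N/C.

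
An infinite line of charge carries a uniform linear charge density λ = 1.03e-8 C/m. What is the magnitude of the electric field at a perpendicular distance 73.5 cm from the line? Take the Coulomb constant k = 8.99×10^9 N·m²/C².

E = 252 N/C

By cylindrical symmetry E is radial; use a coaxial Gaussian cylinder of radius 73.5 cm and length L.
Q_enc = λL, so λ_enc = 1.03e-8 C/m.
Since E is radial and uniform over the curved surface, Φ = E·2πrL = Q_enc/ε₀ = λ_enc L/ε₀.
E = 2k|λ_enc|/r = 2(8.99×10^9)(1.03×10^-8)/(0.735) = 252 N/C.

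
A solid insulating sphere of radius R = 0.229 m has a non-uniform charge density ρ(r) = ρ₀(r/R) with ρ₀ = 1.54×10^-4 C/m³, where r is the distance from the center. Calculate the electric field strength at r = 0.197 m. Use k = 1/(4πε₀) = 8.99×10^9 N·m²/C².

By spherical symmetry E is radial; choose a Gaussian sphere of radius r = 0.197 m (r < R).
Integrate the density: Q_enc = 4π ∫₀^r ρ₀(r'/R)^1 r'² dr' = 4πρ₀ r^4/(4·R) = 3.182×10^-6 C.
Applying ∮E·dA = Q_enc/ε₀ with Φ = E(4πr²):
E = k|Q_enc|/r² = (8.99×10^9)(3.182e-6)/(0.197)² = 7.37×10^5 N/C.

7.37e5 V/m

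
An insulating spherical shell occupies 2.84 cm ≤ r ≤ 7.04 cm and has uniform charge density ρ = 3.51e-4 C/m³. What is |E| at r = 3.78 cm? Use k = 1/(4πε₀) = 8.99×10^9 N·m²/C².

Use a concentric Gaussian sphere at r = 3.78 cm (within the shell material, 2.84 cm < r < 7.04 cm).
Enclosed charge is the volume from a to r: Q_enc = (4π/3)ρ(r³ − a³) = 4.573e-8 C.
Gauss's law: E·4πr² = Q_enc/ε₀.
E = k|Q_enc|/r² = (8.99×10^9)(4.573×10^-8)/(0.0378)² = 2.88e5 N/C.

|E| = 2.88×10^5 N/C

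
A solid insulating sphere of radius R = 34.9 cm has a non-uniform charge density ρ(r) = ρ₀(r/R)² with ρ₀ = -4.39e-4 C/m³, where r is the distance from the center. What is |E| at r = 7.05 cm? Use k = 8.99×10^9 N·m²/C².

By spherical symmetry E is radial; choose a Gaussian sphere of radius r = 7.05 cm (r < R).
Q_enc = ∫₀^r ρ(r')·4πr'² dr' = (4πρ₀/R²) ∫₀^r r'^4 dr' = 4πρ₀ r^5/(5·R²) = -1.578×10^-8 C.
Gauss's law: E·4πr² = Q_enc/ε₀.
E = k|Q_enc|/r² = (8.99×10^9)(1.578e-8)/(0.0705)² = 2.85×10^4 N/C.

2.85×10^4 N/C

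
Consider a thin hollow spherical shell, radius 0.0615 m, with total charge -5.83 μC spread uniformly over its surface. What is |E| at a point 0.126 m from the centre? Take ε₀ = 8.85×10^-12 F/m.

E ≈ 3.30×10^6 N/C

By spherical symmetry E is radial; choose a Gaussian sphere of radius r = 0.126 m (r > 0.0615 m).
The entire shell is enclosed: Q_enc = -5.83e-6 C.
By Gauss's law, ∮E·dA = E·4πr² = Q_enc/ε₀.
E = |Q_enc|/(4πε₀r²) = (5.83e-6)/(4π·8.85×10^-12·(0.126)²) = 3.30e6 N/C.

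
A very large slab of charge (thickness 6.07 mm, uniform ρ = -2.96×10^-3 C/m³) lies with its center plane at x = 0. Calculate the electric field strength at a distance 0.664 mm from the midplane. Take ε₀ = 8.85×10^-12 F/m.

|E| ≈ 2.22×10^5 N/C

By symmetry E is perpendicular to the slab. A Gaussian pillbox from −0.664 mm to +0.664 mm (face area A) lies entirely within the slab.
Q_enc = ρ·(2x)·A and flux = 2EA, so 2EA = 2ρxA/ε₀ ⇒ E = |ρ|x/ε₀.
E = (2.96e-3)(0.000664)/(8.85×10^-12) = 2.22×10^5 N/C.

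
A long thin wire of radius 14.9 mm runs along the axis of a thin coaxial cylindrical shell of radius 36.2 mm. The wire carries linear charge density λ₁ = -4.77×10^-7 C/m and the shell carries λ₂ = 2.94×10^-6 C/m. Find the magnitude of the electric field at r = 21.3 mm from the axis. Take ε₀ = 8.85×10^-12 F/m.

|E| = 4.03×10^5 V/m

Coaxial Gaussian cylinder, radius r = 21.3 mm, length L (between the conductors, 14.9 mm < r < 36.2 mm).
Only the inner wire is enclosed; the outer shell contributes nothing inside itself. λ_enc = λ₁ = -4.77×10^-7 C/m.
Gauss's law: E·2πrL = λ_enc L/ε₀.
E = |λ_enc|/(2πε₀r) = (4.77×10^-7)/(2π·8.85×10^-12·0.0213) = 4.03×10^5 N/C.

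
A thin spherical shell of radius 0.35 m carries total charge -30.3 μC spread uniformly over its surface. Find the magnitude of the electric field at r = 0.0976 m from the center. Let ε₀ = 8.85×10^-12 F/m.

Use a concentric Gaussian sphere at r = 0.0976 m (inside the shell, r < 0.35 m).
No charge lies within this surface, so Q_enc = 0 and Gauss's law gives E·4πr² = 0 ⇒ E = 0.

|E| = 0 N/C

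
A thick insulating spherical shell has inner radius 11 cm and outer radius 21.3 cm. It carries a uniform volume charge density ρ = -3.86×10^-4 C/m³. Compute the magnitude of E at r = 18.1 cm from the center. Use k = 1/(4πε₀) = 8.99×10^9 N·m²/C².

Take a concentric spherical Gaussian surface of radius r = 18.1 cm (within the shell material, 11 cm < r < 21.3 cm).
Only the shell between 11 cm and r is enclosed: Q_enc = ρ·(4π/3)(r³ − a³) = (-3.86×10^-4)·(4π/3)·((0.181)³ − (0.11)³) = -7.436×10^-6 C.
Since E is radial and uniform over the Gaussian sphere, Φ = E·4πr² = Q_enc/ε₀.
E = k|Q_enc|/r² = (8.99×10^9)(7.436×10^-6)/(0.181)² = 2.04×10^6 N/C.

E ≈ 2.04e6 N/C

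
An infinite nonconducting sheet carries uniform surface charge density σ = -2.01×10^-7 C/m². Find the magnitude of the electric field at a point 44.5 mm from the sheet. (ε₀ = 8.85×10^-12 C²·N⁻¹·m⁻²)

|E| ≈ 1.14×10^4 N/C

By planar symmetry E is perpendicular to the sheet and uniform; use a Gaussian pillbox with flat faces of area A on each side of the sheet.
Flux Φ = 2EA and Q_enc = σA, so 2EA = σA/ε₀ ⇒ E = |σ|/(2ε₀), independent of distance.
E = |σ|/(2ε₀) = (2.01×10^-7)/(2·8.85×10^-12) = 1.14e4 N/C.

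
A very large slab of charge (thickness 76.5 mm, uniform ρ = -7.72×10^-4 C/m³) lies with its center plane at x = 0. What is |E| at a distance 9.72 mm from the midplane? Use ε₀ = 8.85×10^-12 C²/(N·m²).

By symmetry E is perpendicular to the slab. A Gaussian pillbox from −9.72 mm to +9.72 mm (face area A) lies entirely within the slab.
Q_enc = ρ·(2x)·A and flux = 2EA, so 2EA = 2ρxA/ε₀ ⇒ E = |ρ|x/ε₀.
E = (7.72×10^-4)(0.00972)/(8.85×10^-12) = 8.48×10^5 N/C.

|E| ≈ 8.48×10^5 N/C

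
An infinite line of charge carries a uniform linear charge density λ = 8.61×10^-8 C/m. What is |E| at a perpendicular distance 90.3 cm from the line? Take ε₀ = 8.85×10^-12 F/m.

By cylindrical symmetry E is radial; use a coaxial Gaussian cylinder of radius 90.3 cm and length L.
Q_enc = λL, so λ_enc = 8.61×10^-8 C/m.
Applying ∮E·dA = Q_enc/ε₀ with the end caps contributing no flux:
E = |λ_enc|/(2πε₀r) = (8.61×10^-8)/(2π·8.85×10^-12·0.903) = 1.71×10^3 N/C.

|E| ≈ 1.71e3 N/C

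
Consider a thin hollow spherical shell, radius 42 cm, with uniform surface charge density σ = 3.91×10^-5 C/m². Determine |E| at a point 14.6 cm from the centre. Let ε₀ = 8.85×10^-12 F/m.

E = 0 (no enclosed charge)

By spherical symmetry E is radial; choose a Gaussian sphere of radius r = 14.6 cm (inside the shell, r < 42 cm).
All the charge is outside the Gaussian surface: Q_enc = 0, hence E = 0 everywhere inside the shell.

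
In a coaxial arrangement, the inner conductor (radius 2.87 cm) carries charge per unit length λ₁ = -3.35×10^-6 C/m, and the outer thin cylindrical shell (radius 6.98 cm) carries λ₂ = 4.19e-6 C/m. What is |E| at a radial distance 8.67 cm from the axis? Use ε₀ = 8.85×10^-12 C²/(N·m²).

Choose a coaxial cylinder of radius r = 8.67 cm (arbitrary length L) as the Gaussian surface (r > 6.98 cm, enclosing both).
λ_enc = λ₁ + λ₂ = (-3.35×10^-6) + (4.19×10^-6) = 8.40e-7 C/m.
Since E is radial and uniform over the curved surface, Φ = E·2πrL = Q_enc/ε₀ = λ_enc L/ε₀.
E = |λ_enc|/(2πε₀r) = (8.40×10^-7)/(2π·8.85×10^-12·0.0867) = 1.74×10^5 N/C.

|E| = 1.74×10^5 N/C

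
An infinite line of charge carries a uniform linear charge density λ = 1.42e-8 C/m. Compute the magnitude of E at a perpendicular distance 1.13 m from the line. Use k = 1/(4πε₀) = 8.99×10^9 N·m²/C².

|E| ≈ 226 N/C

Coaxial Gaussian cylinder, radius r = 1.13 m, length L.
Q_enc = λL, so λ_enc = 1.42×10^-8 C/m.
By Gauss's law (flux through the curved wall only), E·2πrL = λ_enc L/ε₀.
E = 2k|λ_enc|/r = 2(8.99×10^9)(1.42e-8)/(1.13) = 226 N/C.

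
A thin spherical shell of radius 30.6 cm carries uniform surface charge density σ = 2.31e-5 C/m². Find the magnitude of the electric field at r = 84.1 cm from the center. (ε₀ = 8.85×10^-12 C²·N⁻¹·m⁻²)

3.46×10^5 V/m

Take a concentric spherical Gaussian surface of radius r = 84.1 cm (r > 30.6 cm).
The entire shell is enclosed: Q_enc = σ·4πR² = (2.31e-5)·4π·(0.306)² = 2.718e-5 C.
Since E is radial and uniform over the Gaussian sphere, Φ = E·4πr² = Q_enc/ε₀.
E = |Q_enc|/(4πε₀r²) = (2.718×10^-5)/(4π·8.85×10^-12·(0.841)²) = 3.46e5 N/C.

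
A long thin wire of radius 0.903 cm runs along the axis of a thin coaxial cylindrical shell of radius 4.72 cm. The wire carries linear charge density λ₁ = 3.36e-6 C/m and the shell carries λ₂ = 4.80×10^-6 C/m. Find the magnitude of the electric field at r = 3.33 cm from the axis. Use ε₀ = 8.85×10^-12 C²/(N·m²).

E = 1.81×10^6 N/C

Take a coaxial cylindrical Gaussian surface of radius r = 3.33 cm and length L (between the conductors, 0.903 cm < r < 4.72 cm).
The shell at 4.72 cm lies outside the Gaussian surface, so λ_enc = λ₁ = 3.36×10^-6 C/m.
By Gauss's law (flux through the curved wall only), E·2πrL = λ_enc L/ε₀.
E = |λ_enc|/(2πε₀r) = (3.36×10^-6)/(2π·8.85×10^-12·0.0333) = 1.81e6 N/C.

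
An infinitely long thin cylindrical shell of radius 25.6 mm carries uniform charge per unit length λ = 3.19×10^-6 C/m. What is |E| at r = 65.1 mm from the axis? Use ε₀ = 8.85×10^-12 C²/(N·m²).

|E| ≈ 8.81×10^5 N/C

Take a coaxial cylindrical Gaussian surface of radius r = 65.1 mm and length L (r > 25.6 mm).
The full line charge is enclosed: λ_enc = 3.19×10^-6 C/m.
Since E is radial and uniform over the curved surface, Φ = E·2πrL = Q_enc/ε₀ = λ_enc L/ε₀.
E = |λ_enc|/(2πε₀r) = (3.19×10^-6)/(2π·8.85×10^-12·0.0651) = 8.81×10^5 N/C.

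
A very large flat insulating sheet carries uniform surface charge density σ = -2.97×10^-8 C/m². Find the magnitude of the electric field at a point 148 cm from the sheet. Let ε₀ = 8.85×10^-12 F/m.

The symmetry is planar: E is normal to the sheet and the same magnitude on both sides. Take a pillbox straddling the sheet with end-cap area A.
Only the two end caps contribute flux: Φ = 2EA. With Q_enc = σA, Gauss's law gives E = |σ|/(2ε₀).
E = |σ|/(2ε₀) = (2.97e-8)/(2·8.85×10^-12) = 1.68e3 N/C.

|E| = 1.68e3 N/C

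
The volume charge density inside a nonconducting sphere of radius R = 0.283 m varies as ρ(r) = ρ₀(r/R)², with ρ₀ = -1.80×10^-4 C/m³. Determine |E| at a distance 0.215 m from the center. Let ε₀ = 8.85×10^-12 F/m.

5.05×10^5 N/C

Use a concentric Gaussian sphere at r = 0.215 m (r < R).
Q_enc = ∫₀^r ρ(r')·4πr'² dr' = (4πρ₀/R²) ∫₀^r r'^4 dr' = 4πρ₀ r^5/(5·R²) = -2.595e-6 C.
By Gauss's law, ∮E·dA = E·4πr² = Q_enc/ε₀.
E = |Q_enc|/(4πε₀r²) = (2.595e-6)/(4π·8.85×10^-12·(0.215)²) = 5.05e5 N/C.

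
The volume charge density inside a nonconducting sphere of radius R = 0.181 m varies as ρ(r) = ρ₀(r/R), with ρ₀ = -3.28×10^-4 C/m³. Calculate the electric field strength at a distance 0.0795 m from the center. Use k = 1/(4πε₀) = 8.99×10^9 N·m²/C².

Symmetry ⇒ E = E(r) r̂. Gaussian sphere of radius r = 0.0795 m (r < R).
Integrate the density: Q_enc = 4π ∫₀^r ρ₀(r'/R)^1 r'² dr' = 4πρ₀ r^4/(4·R) = -2.274×10^-7 C.
Applying ∮E·dA = Q_enc/ε₀ with Φ = E(4πr²):
E = k|Q_enc|/r² = (8.99×10^9)(2.274×10^-7)/(0.0795)² = 3.23×10^5 N/C.

|E| = 3.23×10^5 N/C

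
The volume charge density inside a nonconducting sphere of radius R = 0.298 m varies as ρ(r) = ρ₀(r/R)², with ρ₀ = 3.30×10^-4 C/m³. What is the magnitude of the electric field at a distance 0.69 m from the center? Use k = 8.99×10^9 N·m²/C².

4.14e5 V/m

Symmetry ⇒ E = E(r) r̂. Gaussian sphere of radius r = 0.69 m (r > R, all charge enclosed).
Q_enc = 4π ∫₀^R ρ₀(r'/R)^2 r'² dr' = 4πρ₀R³/5 = 2.195e-5 C.
Gauss's law: E·4πr² = Q_enc/ε₀.
E = k|Q_enc|/r² = (8.99×10^9)(2.195×10^-5)/(0.69)² = 4.14×10^5 N/C.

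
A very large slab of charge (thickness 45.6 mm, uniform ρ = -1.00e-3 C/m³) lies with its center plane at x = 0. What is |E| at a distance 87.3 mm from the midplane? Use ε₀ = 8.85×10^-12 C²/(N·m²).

The point |x| = 87.3 mm lies outside the slab (half-thickness 0.0228 m). A symmetric pillbox spanning the full slab encloses Q_enc = ρ·d·A.
Flux = 2EA ⇒ E = |ρ|d/(2ε₀), independent of distance outside.
E = (1.00×10^-3)(0.0456)/(2·8.85×10^-12) = 2.58e6 N/C.

E = 2.58×10^6 V/m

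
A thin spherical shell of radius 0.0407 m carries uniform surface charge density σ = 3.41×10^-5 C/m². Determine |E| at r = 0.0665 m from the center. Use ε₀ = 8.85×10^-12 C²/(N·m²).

By spherical symmetry E is radial; choose a Gaussian sphere of radius r = 0.0665 m (r > 0.0407 m).
The entire shell is enclosed: Q_enc = σ·4πR² = (3.41×10^-5)·4π·(0.0407)² = 7.098×10^-7 C.
Since E is radial and uniform over the Gaussian sphere, Φ = E·4πr² = Q_enc/ε₀.
E = |Q_enc|/(4πε₀r²) = (7.098×10^-7)/(4π·8.85×10^-12·(0.0665)²) = 1.44e6 N/C.

E ≈ 1.44×10^6 N/C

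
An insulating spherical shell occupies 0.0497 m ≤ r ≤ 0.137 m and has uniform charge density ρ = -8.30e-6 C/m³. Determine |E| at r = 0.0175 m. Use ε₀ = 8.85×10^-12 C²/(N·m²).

E = 0

Symmetry ⇒ E = E(r) r̂. Gaussian sphere of radius r = 0.0175 m (r < 0.0497 m, inside the empty cavity).
No charge is enclosed, so by Gauss's law E·4πr² = 0 ⇒ E = 0.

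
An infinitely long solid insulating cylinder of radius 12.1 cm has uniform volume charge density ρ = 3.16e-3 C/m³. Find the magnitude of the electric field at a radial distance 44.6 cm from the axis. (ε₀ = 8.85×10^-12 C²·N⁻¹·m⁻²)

5.86×10^6 V/m

Choose a coaxial cylinder of radius r = 44.6 cm (arbitrary length L) as the Gaussian surface (r > 12.1 cm, full cross-section enclosed).
λ_enc = ρ·πR² = (3.16×10^-3)π(0.121)² = 1.453×10^-4 C/m.
Since E is radial and uniform over the curved surface, Φ = E·2πrL = Q_enc/ε₀ = λ_enc L/ε₀.
E = |λ_enc|/(2πε₀r) = (1.453×10^-4)/(2π·8.85×10^-12·0.446) = 5.86×10^6 N/C.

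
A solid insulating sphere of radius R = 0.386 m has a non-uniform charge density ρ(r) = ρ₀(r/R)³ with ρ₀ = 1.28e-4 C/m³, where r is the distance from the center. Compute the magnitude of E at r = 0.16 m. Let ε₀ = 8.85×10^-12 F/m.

By spherical symmetry E is radial; choose a Gaussian sphere of radius r = 0.16 m (r < R).
Q_enc = ∫₀^r ρ(r')·4πr'² dr' = (4πρ₀/R³) ∫₀^r r'^5 dr' = 4πρ₀ r^6/(6·R³) = 7.82×10^-8 C.
Gauss's law: E·4πr² = Q_enc/ε₀.
E = |Q_enc|/(4πε₀r²) = (7.82×10^-8)/(4π·8.85×10^-12·(0.16)²) = 2.75e4 N/C.

|E| = 2.75×10^4 V/m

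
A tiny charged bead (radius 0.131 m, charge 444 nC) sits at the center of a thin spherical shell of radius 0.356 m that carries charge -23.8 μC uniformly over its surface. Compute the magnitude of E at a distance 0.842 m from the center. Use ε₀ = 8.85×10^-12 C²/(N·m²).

E = 2.96e5 N/C

Take a concentric spherical Gaussian surface of radius r = 0.842 m (r > 0.356 m, enclosing both).
Q_enc = (444 nC) + (-23.8 μC) = -2.336×10^-5 C.
Gauss's law: E·4πr² = Q_enc/ε₀.
E = |Q_enc|/(4πε₀r²) = (2.336e-5)/(4π·8.85×10^-12·(0.842)²) = 2.96e5 N/C.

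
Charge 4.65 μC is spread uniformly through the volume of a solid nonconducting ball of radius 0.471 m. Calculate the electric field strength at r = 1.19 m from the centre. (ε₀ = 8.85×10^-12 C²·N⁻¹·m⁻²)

Use a concentric Gaussian sphere at r = 1.19 m (r > R, so the entire charge is enclosed).
Q_enc = 4.65 μC = 4.65e-6 C.
Applying ∮E·dA = Q_enc/ε₀ with Φ = E(4πr²):
E = |Q_enc|/(4πε₀r²) = (4.65e-6)/(4π·8.85×10^-12·(1.19)²) = 2.95e4 N/C.

|E| = 2.95×10^4 V/m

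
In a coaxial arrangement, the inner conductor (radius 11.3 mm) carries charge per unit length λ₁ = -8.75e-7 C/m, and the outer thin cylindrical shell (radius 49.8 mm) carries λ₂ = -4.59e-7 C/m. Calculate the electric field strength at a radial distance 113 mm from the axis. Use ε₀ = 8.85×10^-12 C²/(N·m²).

2.12×10^5 N/C

Coaxial Gaussian cylinder, radius r = 113 mm, length L (r > 49.8 mm, enclosing both).
λ_enc = λ₁ + λ₂ = (-8.75×10^-7) + (-4.59×10^-7) = -1.334e-6 C/m.
Applying ∮E·dA = Q_enc/ε₀ with the end caps contributing no flux:
E = |λ_enc|/(2πε₀r) = (1.334e-6)/(2π·8.85×10^-12·0.113) = 2.12×10^5 N/C.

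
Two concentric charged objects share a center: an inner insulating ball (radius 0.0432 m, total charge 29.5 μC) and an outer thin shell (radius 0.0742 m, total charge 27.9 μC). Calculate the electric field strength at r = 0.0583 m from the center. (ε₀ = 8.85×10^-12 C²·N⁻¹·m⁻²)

By spherical symmetry E is radial; choose a Gaussian sphere of radius r = 0.0583 m (between the bodies, 0.0432 m < r < 0.0742 m).
Only the inner charge is enclosed; the outer shell contributes nothing inside itself. Q_enc = 29.5 μC = 2.95×10^-5 C.
Since E is radial and uniform over the Gaussian sphere, Φ = E·4πr² = Q_enc/ε₀.
E = |Q_enc|/(4πε₀r²) = (2.95e-5)/(4π·8.85×10^-12·(0.0583)²) = 7.80×10^7 N/C.

|E| = 7.80e7 N/C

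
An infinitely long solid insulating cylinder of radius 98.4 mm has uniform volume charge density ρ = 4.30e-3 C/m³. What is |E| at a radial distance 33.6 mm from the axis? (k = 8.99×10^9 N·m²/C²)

8.16×10^6 V/m

Choose a coaxial cylinder of radius r = 33.6 mm (arbitrary length L) as the Gaussian surface (r < R).
Charge inside radius r per length L is ρ·πr²·L, so λ_enc = ρπr² = 1.525×10^-5 C/m.
Gauss's law: E·2πrL = λ_enc L/ε₀.
E = 2k|λ_enc|/r = 2(8.99×10^9)(1.525×10^-5)/(0.0336) = 8.16×10^6 N/C.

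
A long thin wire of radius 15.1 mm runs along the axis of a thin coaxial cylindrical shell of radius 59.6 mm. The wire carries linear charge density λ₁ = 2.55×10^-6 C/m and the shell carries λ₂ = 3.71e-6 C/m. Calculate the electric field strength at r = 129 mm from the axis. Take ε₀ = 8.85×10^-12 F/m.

Take a coaxial cylindrical Gaussian surface of radius r = 129 mm and length L (r > 59.6 mm, enclosing both).
λ_enc = λ₁ + λ₂ = (2.55×10^-6) + (3.71×10^-6) = 6.26×10^-6 C/m.
Since E is radial and uniform over the curved surface, Φ = E·2πrL = Q_enc/ε₀ = λ_enc L/ε₀.
E = |λ_enc|/(2πε₀r) = (6.26×10^-6)/(2π·8.85×10^-12·0.129) = 8.73e5 N/C.

E ≈ 8.73e5 V/m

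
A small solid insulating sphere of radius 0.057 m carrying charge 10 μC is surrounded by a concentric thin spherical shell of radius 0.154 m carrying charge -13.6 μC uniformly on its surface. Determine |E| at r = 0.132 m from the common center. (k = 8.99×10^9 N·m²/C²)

By spherical symmetry E is radial; choose a Gaussian sphere of radius r = 0.132 m (between the bodies, 0.057 m < r < 0.154 m).
The shell at 0.154 m lies outside the Gaussian surface, so Q_enc = 10 μC = 1.00×10^-5 C.
Since E is radial and uniform over the Gaussian sphere, Φ = E·4πr² = Q_enc/ε₀.
E = k|Q_enc|/r² = (8.99×10^9)(1.00×10^-5)/(0.132)² = 5.16×10^6 N/C.

E = 5.16e6 N/C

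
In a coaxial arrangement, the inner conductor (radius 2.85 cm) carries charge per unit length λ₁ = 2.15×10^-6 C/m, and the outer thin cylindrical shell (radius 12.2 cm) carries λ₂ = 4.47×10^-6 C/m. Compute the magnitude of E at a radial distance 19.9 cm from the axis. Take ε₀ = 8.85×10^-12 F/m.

By cylindrical symmetry E is radial; use a coaxial Gaussian cylinder of radius 19.9 cm and length L (r > 12.2 cm, enclosing both).
λ_enc = λ₁ + λ₂ = (2.15×10^-6) + (4.47×10^-6) = 6.62e-6 C/m.
Gauss's law: E·2πrL = λ_enc L/ε₀.
E = |λ_enc|/(2πε₀r) = (6.62×10^-6)/(2π·8.85×10^-12·0.199) = 5.98×10^5 N/C.

|E| ≈ 5.98×10^5 N/C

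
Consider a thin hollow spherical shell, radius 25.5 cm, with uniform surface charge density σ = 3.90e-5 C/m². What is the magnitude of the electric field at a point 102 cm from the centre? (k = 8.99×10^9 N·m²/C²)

By spherical symmetry E is radial; choose a Gaussian sphere of radius r = 102 cm (r > 25.5 cm).
The entire shell is enclosed: Q_enc = σ·4πR² = (3.90×10^-5)·4π·(0.255)² = 3.187×10^-5 C.
Since E is radial and uniform over the Gaussian sphere, Φ = E·4πr² = Q_enc/ε₀.
E = k|Q_enc|/r² = (8.99×10^9)(3.187×10^-5)/(1.02)² = 2.75e5 N/C.

|E| ≈ 2.75e5 N/C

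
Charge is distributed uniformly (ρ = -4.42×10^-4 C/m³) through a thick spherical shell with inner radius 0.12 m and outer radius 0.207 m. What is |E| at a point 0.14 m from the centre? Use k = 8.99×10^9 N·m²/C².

|E| = 8.63×10^5 V/m

Use a concentric Gaussian sphere at r = 0.14 m (within the shell material, 0.12 m < r < 0.207 m).
Enclosed charge is the volume from a to r: Q_enc = (4π/3)ρ(r³ − a³) = -1.881×10^-6 C.
Gauss's law: E·4πr² = Q_enc/ε₀.
E = k|Q_enc|/r² = (8.99×10^9)(1.881×10^-6)/(0.14)² = 8.63e5 N/C.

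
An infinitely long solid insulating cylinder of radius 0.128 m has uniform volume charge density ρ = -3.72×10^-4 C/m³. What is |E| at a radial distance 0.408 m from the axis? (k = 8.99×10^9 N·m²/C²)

|E| = 8.44e5 N/C

Choose a coaxial cylinder of radius r = 0.408 m (arbitrary length L) as the Gaussian surface (r > 0.128 m, full cross-section enclosed).
λ_enc = ρ·πR² = (-3.72×10^-4)π(0.128)² = -1.915e-5 C/m.
By Gauss's law (flux through the curved wall only), E·2πrL = λ_enc L/ε₀.
E = 2k|λ_enc|/r = 2(8.99×10^9)(1.915×10^-5)/(0.408) = 8.44×10^5 N/C.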